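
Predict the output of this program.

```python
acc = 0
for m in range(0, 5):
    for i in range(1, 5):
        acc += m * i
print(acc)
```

100

m=0,i=1: acc = 0+0 = 0
m=0,i=2: acc = 0+0 = 0
m=0,i=3: acc = 0+0 = 0
m=0,i=4: acc = 0+0 = 0
m=1,i=1: acc = 0+1 = 1
m=1,i=2: acc = 1+2 = 3
m=1,i=3: acc = 3+3 = 6
m=1,i=4: acc = 6+4 = 10
m=2,i=1: acc = 10+2 = 12
m=2,i=2: acc = 12+4 = 16
m=2,i=3: acc = 16+6 = 22
m=2,i=4: acc = 22+8 = 30
m=3,i=1: acc = 30+3 = 33
m=3,i=2: acc = 33+6 = 39
m=3,i=3: acc = 39+9 = 48
m=3,i=4: acc = 48+12 = 60
m=4,i=1: acc = 60+4 = 64
m=4,i=2: acc = 64+8 = 72
m=4,i=3: acc = 72+12 = 84
m=4,i=4: acc = 84+16 = 100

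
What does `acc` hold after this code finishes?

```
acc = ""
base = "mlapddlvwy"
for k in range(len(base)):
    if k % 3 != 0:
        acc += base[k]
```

'laddvw'

k=0: skip
k=1: add 'l' → 'l'
k=2: add 'a' → 'la'
k=3: skip
k=4: add 'd' → 'lad'
k=5: add 'd' → 'ladd'
k=6: skip
k=7: add 'v' → 'laddv'
k=8: add 'w' → 'laddvw'
k=9: skip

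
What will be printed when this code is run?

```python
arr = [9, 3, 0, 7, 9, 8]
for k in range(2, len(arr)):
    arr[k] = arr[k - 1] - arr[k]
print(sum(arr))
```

k=2: arr[2] = 3-0 = 3 → [9, 3, 3, 7, 9, 8]
k=3: arr[3] = 3-7 = -4 → [9, 3, 3, -4, 9, 8]
k=4: arr[4] = (-4)-9 = -13 → [9, 3, 3, -4, -13, 8]
k=5: arr[5] = (-13)-8 = -21 → [9, 3, 3, -4, -13, -21]
sum = -23

-23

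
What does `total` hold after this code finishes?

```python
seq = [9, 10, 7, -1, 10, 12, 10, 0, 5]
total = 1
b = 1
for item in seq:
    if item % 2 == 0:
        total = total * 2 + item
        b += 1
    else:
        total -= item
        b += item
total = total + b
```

item=9: not even, total = 1-9 = -8; b=10
item=10: even, total = (-8)*2+10 = -6; b=11
item=7: not even, total = (-6)-7 = -13; b=18
item=-1: not even, total = (-13)-(-1) = -12; b=17
item=10: even, total = (-12)*2+10 = -14; b=18
item=12: even, total = (-14)*2+12 = -16; b=19
item=10: even, total = (-16)*2+10 = -22; b=20
item=0: even, total = (-22)*2+0 = -44; b=21
item=5: not even, total = (-44)-5 = -49; b=26
total+b = (-49)+26 = -23

-23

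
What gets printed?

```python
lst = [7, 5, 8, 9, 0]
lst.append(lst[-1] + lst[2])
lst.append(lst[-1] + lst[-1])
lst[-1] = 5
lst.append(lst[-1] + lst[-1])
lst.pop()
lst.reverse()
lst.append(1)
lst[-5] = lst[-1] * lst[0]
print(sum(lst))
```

append lst[-1]+lst[2] = 0+8 = 8 → [7, 5, 8, 9, 0, 8]
append lst[-1]+lst[-1] = 8+8 = 16 → [7, 5, 8, 9, 0, 8, 16]
lst[-1] = 5 → [7, 5, 8, 9, 0, 8, 5]
append lst[-1]+lst[-1] = 5+5 = 10 → [7, 5, 8, 9, 0, 8, 5, 10]
pop() removes 10 → [7, 5, 8, 9, 0, 8, 5]
reverse → [5, 8, 0, 9, 8, 5, 7]
append 1 → [5, 8, 0, 9, 8, 5, 7, 1]
lst[-5] = lst[-1]*lst[0] = 1*5 = 5 → [5, 8, 0, 5, 8, 5, 7, 1]
sum = 39

39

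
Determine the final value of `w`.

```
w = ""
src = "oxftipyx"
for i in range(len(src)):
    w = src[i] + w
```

'xypitfxo'

i=0: prepend 'o' → 'o'
i=1: prepend 'x' → 'xo'
i=2: prepend 'f' → 'fxo'
i=3: prepend 't' → 'tfxo'
i=4: prepend 'i' → 'itfxo'
i=5: prepend 'p' → 'pitfxo'
i=6: prepend 'y' → 'ypitfxo'
i=7: prepend 'x' → 'xypitfxo'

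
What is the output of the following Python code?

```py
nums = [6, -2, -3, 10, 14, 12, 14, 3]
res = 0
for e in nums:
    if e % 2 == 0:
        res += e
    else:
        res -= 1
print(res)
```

52

e=6: even, res = 0+6 = 6
e=-2: even, res = 6+(-2) = 4
e=-3: not even, res = 4-1 = 3
e=10: even, res = 3+10 = 13
e=14: even, res = 13+14 = 27
e=12: even, res = 27+12 = 39
e=14: even, res = 39+14 = 53
e=3: not even, res = 53-1 = 52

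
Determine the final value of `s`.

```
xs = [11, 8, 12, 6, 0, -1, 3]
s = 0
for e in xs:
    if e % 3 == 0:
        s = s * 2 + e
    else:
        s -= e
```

e=11: not %3==0, s = 0-11 = -11
e=8: not %3==0, s = (-11)-8 = -19
e=12: %3==0, s = (-19)*2+12 = -26
e=6: %3==0, s = (-26)*2+6 = -46
e=0: %3==0, s = (-46)*2+0 = -92
e=-1: not %3==0, s = (-92)-(-1) = -91
e=3: %3==0, s = (-91)*2+3 = -179

-179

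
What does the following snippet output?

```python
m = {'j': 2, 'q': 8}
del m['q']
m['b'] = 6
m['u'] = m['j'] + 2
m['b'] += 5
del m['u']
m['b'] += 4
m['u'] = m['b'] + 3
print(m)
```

del 'q' → {'j': 2}
m['b'] = 6 → {'j': 2, 'b': 6}
m['u'] = m['j']+2 = 4 → {'j': 2, 'b': 6, 'u': 4}
m['b'] = 6+5 = 11 → {'j': 2, 'b': 11, 'u': 4}
del 'u' → {'j': 2, 'b': 11}
m['b'] = 11+4 = 15 → {'j': 2, 'b': 15}
m['u'] = m['b']+3 = 18 → {'j': 2, 'b': 15, 'u': 18}

{'j': 2, 'b': 15, 'u': 18}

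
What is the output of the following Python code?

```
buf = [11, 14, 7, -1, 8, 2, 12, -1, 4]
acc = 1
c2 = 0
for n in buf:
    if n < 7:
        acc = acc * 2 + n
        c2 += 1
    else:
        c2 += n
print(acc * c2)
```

1008

n=11: not <7; c2=11
n=14: not <7; c2=25
n=7: not <7; c2=32
n=-1: <7, acc = 1*2+(-1) = 1; c2=33
n=8: not <7; c2=41
n=2: <7, acc = 1*2+2 = 4; c2=42
n=12: not <7; c2=54
n=-1: <7, acc = 4*2+(-1) = 7; c2=55
n=4: <7, acc = 7*2+4 = 18; c2=56
acc*c2 = 18*56 = 1008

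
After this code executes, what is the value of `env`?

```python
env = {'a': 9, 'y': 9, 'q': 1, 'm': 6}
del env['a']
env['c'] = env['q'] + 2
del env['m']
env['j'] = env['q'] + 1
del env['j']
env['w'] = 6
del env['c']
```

del 'a' → {'y': 9, 'q': 1, 'm': 6}
env['c'] = env['q']+2 = 3 → {'y': 9, 'q': 1, 'm': 6, 'c': 3}
del 'm' → {'y': 9, 'q': 1, 'c': 3}
env['j'] = env['q']+1 = 2 → {'y': 9, 'q': 1, 'c': 3, 'j': 2}
del 'j' → {'y': 9, 'q': 1, 'c': 3}
env['w'] = 6 → {'y': 9, 'q': 1, 'c': 3, 'w': 6}
del 'c' → {'y': 9, 'q': 1, 'w': 6}

{'y': 9, 'q': 1, 'w': 6}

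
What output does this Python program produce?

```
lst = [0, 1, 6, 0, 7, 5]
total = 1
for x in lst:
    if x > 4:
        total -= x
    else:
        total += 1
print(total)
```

-14

x=0: not >4, total = 1+1 = 2
x=1: not >4, total = 2+1 = 3
x=6: >4, total = 3-6 = -3
x=0: not >4, total = (-3)+1 = -2
x=7: >4, total = (-2)-7 = -9
x=5: >4, total = (-9)-5 = -14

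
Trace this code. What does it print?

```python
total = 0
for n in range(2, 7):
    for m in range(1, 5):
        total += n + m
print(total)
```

n=2,m=1: total = 0+3 = 3
n=2,m=2: total = 3+4 = 7
n=2,m=3: total = 7+5 = 12
n=2,m=4: total = 12+6 = 18
n=3,m=1: total = 18+4 = 22
n=3,m=2: total = 22+5 = 27
n=3,m=3: total = 27+6 = 33
n=3,m=4: total = 33+7 = 40
n=4,m=1: total = 40+5 = 45
n=4,m=2: total = 45+6 = 51
n=4,m=3: total = 51+7 = 58
n=4,m=4: total = 58+8 = 66
n=5,m=1: total = 66+6 = 72
n=5,m=2: total = 72+7 = 79
n=5,m=3: total = 79+8 = 87
n=5,m=4: total = 87+9 = 96
n=6,m=1: total = 96+7 = 103
n=6,m=2: total = 103+8 = 111
n=6,m=3: total = 111+9 = 120
n=6,m=4: total = 120+10 = 130

130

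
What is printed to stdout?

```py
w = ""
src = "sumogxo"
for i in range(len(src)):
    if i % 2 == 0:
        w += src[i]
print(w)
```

smgo

i=0: add 's' → 's'
i=1: skip
i=2: add 'm' → 'sm'
i=3: skip
i=4: add 'g' → 'smg'
i=5: skip
i=6: add 'o' → 'smgo'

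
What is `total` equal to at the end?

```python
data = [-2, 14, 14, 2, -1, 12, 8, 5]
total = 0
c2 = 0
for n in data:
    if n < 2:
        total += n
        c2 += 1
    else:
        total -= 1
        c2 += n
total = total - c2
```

n=-2: <2, total = 0+(-2) = -2; c2=1
n=14: not <2, total = (-2)-1 = -3; c2=15
n=14: not <2, total = (-3)-1 = -4; c2=29
n=2: not <2, total = (-4)-1 = -5; c2=31
n=-1: <2, total = (-5)+(-1) = -6; c2=32
n=12: not <2, total = (-6)-1 = -7; c2=44
n=8: not <2, total = (-7)-1 = -8; c2=52
n=5: not <2, total = (-8)-1 = -9; c2=57
total-c2 = (-9)-57 = -66

-66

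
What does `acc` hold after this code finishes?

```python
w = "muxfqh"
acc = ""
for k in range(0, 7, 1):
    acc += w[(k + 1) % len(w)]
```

'uxfqhmu'

k=0: add w[1]='u' → 'u'
k=1: add w[2]='x' → 'ux'
k=2: add w[3]='f' → 'uxf'
k=3: add w[4]='q' → 'uxfq'
k=4: add w[5]='h' → 'uxfqh'
k=5: add w[0]='m' → 'uxfqhm'
k=6: add w[1]='u' → 'uxfqhmu'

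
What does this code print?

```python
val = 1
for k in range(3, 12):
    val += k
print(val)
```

64

k=3: val = 1+3 = 4
k=4: val = 4+4 = 8
k=5: val = 8+5 = 13
k=6: val = 13+6 = 19
k=7: val = 19+7 = 26
k=8: val = 26+8 = 34
k=9: val = 34+9 = 43
k=10: val = 43+10 = 53
k=11: val = 53+11 = 64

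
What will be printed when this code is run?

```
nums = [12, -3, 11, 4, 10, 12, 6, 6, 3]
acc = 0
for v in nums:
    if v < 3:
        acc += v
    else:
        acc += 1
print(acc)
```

5

v=12: not <3, acc = 0+1 = 1
v=-3: <3, acc = 1+(-3) = -2
v=11: not <3, acc = (-2)+1 = -1
v=4: not <3, acc = (-1)+1 = 0
v=10: not <3, acc = 0+1 = 1
v=12: not <3, acc = 1+1 = 2
v=6: not <3, acc = 2+1 = 3
v=6: not <3, acc = 3+1 = 4
v=3: not <3, acc = 4+1 = 5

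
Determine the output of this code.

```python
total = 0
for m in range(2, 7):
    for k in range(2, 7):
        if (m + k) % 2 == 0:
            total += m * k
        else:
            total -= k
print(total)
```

m=2,k=2: even sum, total = 0+4 = 4
m=2,k=3: odd sum, total = 4-3 = 1
m=2,k=4: even sum, total = 1+8 = 9
m=2,k=5: odd sum, total = 9-5 = 4
m=2,k=6: even sum, total = 4+12 = 16
m=3,k=2: odd sum, total = 16-2 = 14
m=3,k=3: even sum, total = 14+9 = 23
m=3,k=4: odd sum, total = 23-4 = 19
m=3,k=5: even sum, total = 19+15 = 34
m=3,k=6: odd sum, total = 34-6 = 28
m=4,k=2: even sum, total = 28+8 = 36
m=4,k=3: odd sum, total = 36-3 = 33
m=4,k=4: even sum, total = 33+16 = 49
m=4,k=5: odd sum, total = 49-5 = 44
m=4,k=6: even sum, total = 44+24 = 68
m=5,k=2: odd sum, total = 68-2 = 66
m=5,k=3: even sum, total = 66+15 = 81
m=5,k=4: odd sum, total = 81-4 = 77
m=5,k=5: even sum, total = 77+25 = 102
m=5,k=6: odd sum, total = 102-6 = 96
m=6,k=2: even sum, total = 96+12 = 108
m=6,k=3: odd sum, total = 108-3 = 105
m=6,k=4: even sum, total = 105+24 = 129
m=6,k=5: odd sum, total = 129-5 = 124
m=6,k=6: even sum, total = 124+36 = 160

160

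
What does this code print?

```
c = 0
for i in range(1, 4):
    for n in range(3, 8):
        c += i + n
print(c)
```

105

i=1,n=3: c = 0+4 = 4
i=1,n=4: c = 4+5 = 9
i=1,n=5: c = 9+6 = 15
i=1,n=6: c = 15+7 = 22
i=1,n=7: c = 22+8 = 30
i=2,n=3: c = 30+5 = 35
i=2,n=4: c = 35+6 = 41
i=2,n=5: c = 41+7 = 48
i=2,n=6: c = 48+8 = 56
i=2,n=7: c = 56+9 = 65
i=3,n=3: c = 65+6 = 71
i=3,n=4: c = 71+7 = 78
i=3,n=5: c = 78+8 = 86
i=3,n=6: c = 86+9 = 95
i=3,n=7: c = 95+10 = 105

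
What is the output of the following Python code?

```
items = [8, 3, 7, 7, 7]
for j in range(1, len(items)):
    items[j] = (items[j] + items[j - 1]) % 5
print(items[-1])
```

j=1: items[1] = (3+8)%5 = 1 → [8, 1, 7, 7, 7]
j=2: items[2] = (7+1)%5 = 3 → [8, 1, 3, 7, 7]
j=3: items[3] = (7+3)%5 = 0 → [8, 1, 3, 0, 7]
j=4: items[4] = (7+0)%5 = 2 → [8, 1, 3, 0, 2]

2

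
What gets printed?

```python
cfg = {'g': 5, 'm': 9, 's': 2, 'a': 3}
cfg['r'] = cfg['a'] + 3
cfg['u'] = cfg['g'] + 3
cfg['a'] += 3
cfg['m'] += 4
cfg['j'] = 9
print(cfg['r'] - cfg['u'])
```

-2

cfg['r'] = cfg['a']+3 = 6 → {'g': 5, 'm': 9, 's': 2, 'a': 3, 'r': 6}
cfg['u'] = cfg['g']+3 = 8 → {'g': 5, 'm': 9, 's': 2, 'a': 3, 'r': 6, 'u': 8}
cfg['a'] = 3+3 = 6 → {'g': 5, 'm': 9, 's': 2, 'a': 6, 'r': 6, 'u': 8}
cfg['m'] = 9+4 = 13 → {'g': 5, 'm': 13, 's': 2, 'a': 6, 'r': 6, 'u': 8}
cfg['j'] = 9 → {'g': 5, 'm': 13, 's': 2, 'a': 6, 'r': 6, 'u': 8, 'j': 9}
cfg['r']-cfg['u'] = 6-8 = -2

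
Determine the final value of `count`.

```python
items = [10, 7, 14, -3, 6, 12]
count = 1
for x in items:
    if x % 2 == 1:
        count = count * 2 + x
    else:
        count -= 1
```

x=10: not odd, count = 1-1 = 0
x=7: odd, count = 0*2+7 = 7
x=14: not odd, count = 7-1 = 6
x=-3: odd, count = 6*2+(-3) = 9
x=6: not odd, count = 9-1 = 8
x=12: not odd, count = 8-1 = 7

7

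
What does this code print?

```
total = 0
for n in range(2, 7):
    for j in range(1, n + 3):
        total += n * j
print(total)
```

505

n=2,j=1: total = 0+2 = 2
n=2,j=2: total = 2+4 = 6
n=2,j=3: total = 6+6 = 12
n=2,j=4: total = 12+8 = 20
n=3,j=1: total = 20+3 = 23
n=3,j=2: total = 23+6 = 29
n=3,j=3: total = 29+9 = 38
n=3,j=4: total = 38+12 = 50
n=3,j=5: total = 50+15 = 65
n=4,j=1: total = 65+4 = 69
n=4,j=2: total = 69+8 = 77
n=4,j=3: total = 77+12 = 89
n=4,j=4: total = 89+16 = 105
n=4,j=5: total = 105+20 = 125
n=4,j=6: total = 125+24 = 149
n=5,j=1: total = 149+5 = 154
n=5,j=2: total = 154+10 = 164
n=5,j=3: total = 164+15 = 179
n=5,j=4: total = 179+20 = 199
n=5,j=5: total = 199+25 = 224
n=5,j=6: total = 224+30 = 254
n=5,j=7: total = 254+35 = 289
n=6,j=1: total = 289+6 = 295
n=6,j=2: total = 295+12 = 307
n=6,j=3: total = 307+18 = 325
n=6,j=4: total = 325+24 = 349
n=6,j=5: total = 349+30 = 379
n=6,j=6: total = 379+36 = 415
n=6,j=7: total = 415+42 = 457
n=6,j=8: total = 457+48 = 505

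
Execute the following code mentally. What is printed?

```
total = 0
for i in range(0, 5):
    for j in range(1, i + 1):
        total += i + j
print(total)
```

50

i=1,j=1: total = 0+2 = 2
i=2,j=1: total = 2+3 = 5
i=2,j=2: total = 5+4 = 9
i=3,j=1: total = 9+4 = 13
i=3,j=2: total = 13+5 = 18
i=3,j=3: total = 18+6 = 24
i=4,j=1: total = 24+5 = 29
i=4,j=2: total = 29+6 = 35
i=4,j=3: total = 35+7 = 42
i=4,j=4: total = 42+8 = 50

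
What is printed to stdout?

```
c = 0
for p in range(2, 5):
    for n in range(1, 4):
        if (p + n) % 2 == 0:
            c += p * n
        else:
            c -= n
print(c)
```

14

p=2,n=1: odd sum, c = 0-1 = -1
p=2,n=2: even sum, c = (-1)+4 = 3
p=2,n=3: odd sum, c = 3-3 = 0
p=3,n=1: even sum, c = 0+3 = 3
p=3,n=2: odd sum, c = 3-2 = 1
p=3,n=3: even sum, c = 1+9 = 10
p=4,n=1: odd sum, c = 10-1 = 9
p=4,n=2: even sum, c = 9+8 = 17
p=4,n=3: odd sum, c = 17-3 = 14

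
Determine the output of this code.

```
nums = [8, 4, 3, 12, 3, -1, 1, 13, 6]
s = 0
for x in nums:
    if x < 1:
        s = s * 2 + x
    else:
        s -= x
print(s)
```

x=8: not <1, s = 0-8 = -8
x=4: not <1, s = (-8)-4 = -12
x=3: not <1, s = (-12)-3 = -15
x=12: not <1, s = (-15)-12 = -27
x=3: not <1, s = (-27)-3 = -30
x=-1: <1, s = (-30)*2+(-1) = -61
x=1: not <1, s = (-61)-1 = -62
x=13: not <1, s = (-62)-13 = -75
x=6: not <1, s = (-75)-6 = -81

-81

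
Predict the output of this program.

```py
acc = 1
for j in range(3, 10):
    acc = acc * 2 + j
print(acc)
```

629

j=3: acc = 1*2+3 = 5
j=4: acc = 5*2+4 = 14
j=5: acc = 14*2+5 = 33
j=6: acc = 33*2+6 = 72
j=7: acc = 72*2+7 = 151
j=8: acc = 151*2+8 = 310
j=9: acc = 310*2+9 = 629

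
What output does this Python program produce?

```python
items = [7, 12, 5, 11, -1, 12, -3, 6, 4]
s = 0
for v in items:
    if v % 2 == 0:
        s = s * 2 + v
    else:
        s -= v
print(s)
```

-60

v=7: not even, s = 0-7 = -7
v=12: even, s = (-7)*2+12 = -2
v=5: not even, s = (-2)-5 = -7
v=11: not even, s = (-7)-11 = -18
v=-1: not even, s = (-18)-(-1) = -17
v=12: even, s = (-17)*2+12 = -22
v=-3: not even, s = (-22)-(-3) = -19
v=6: even, s = (-19)*2+6 = -32
v=4: even, s = (-32)*2+4 = -60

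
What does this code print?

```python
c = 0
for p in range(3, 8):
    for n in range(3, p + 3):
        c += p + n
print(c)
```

p=3,n=3: c = 0+6 = 6
p=3,n=4: c = 6+7 = 13
p=3,n=5: c = 13+8 = 21
p=4,n=3: c = 21+7 = 28
p=4,n=4: c = 28+8 = 36
p=4,n=5: c = 36+9 = 45
p=4,n=6: c = 45+10 = 55
p=5,n=3: c = 55+8 = 63
p=5,n=4: c = 63+9 = 72
p=5,n=5: c = 72+10 = 82
p=5,n=6: c = 82+11 = 93
p=5,n=7: c = 93+12 = 105
p=6,n=3: c = 105+9 = 114
p=6,n=4: c = 114+10 = 124
p=6,n=5: c = 124+11 = 135
p=6,n=6: c = 135+12 = 147
p=6,n=7: c = 147+13 = 160
p=6,n=8: c = 160+14 = 174
p=7,n=3: c = 174+10 = 184
p=7,n=4: c = 184+11 = 195
p=7,n=5: c = 195+12 = 207
p=7,n=6: c = 207+13 = 220
p=7,n=7: c = 220+14 = 234
p=7,n=8: c = 234+15 = 249
p=7,n=9: c = 249+16 = 265

265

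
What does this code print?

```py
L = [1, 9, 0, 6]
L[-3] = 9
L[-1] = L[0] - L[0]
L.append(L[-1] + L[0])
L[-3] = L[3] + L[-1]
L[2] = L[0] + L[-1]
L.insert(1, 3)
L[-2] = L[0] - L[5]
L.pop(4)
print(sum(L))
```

16

L[-3] = 9 → [1, 9, 0, 6]
L[-1] = L[0]-L[0] = 1-1 = 0 → [1, 9, 0, 0]
append L[-1]+L[0] = 0+1 = 1 → [1, 9, 0, 0, 1]
L[-3] = L[3]+L[-1] = 0+1 = 1 → [1, 9, 1, 0, 1]
L[2] = L[0]+L[-1] = 1+1 = 2 → [1, 9, 2, 0, 1]
insert 3 at 1 → [1, 3, 9, 2, 0, 1]
L[-2] = L[0]-L[5] = 1-1 = 0 → [1, 3, 9, 2, 0, 1]
pop(4) removes 0 → [1, 3, 9, 2, 1]
sum = 16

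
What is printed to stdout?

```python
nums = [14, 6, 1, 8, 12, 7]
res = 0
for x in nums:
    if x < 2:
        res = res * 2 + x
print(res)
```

1

x=14: not <2
x=6: not <2
x=1: <2, res = 0*2+1 = 1
x=8: not <2
x=12: not <2
x=7: not <2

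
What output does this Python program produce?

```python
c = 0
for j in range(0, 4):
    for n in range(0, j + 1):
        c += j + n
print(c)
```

j=0,n=0: c = 0+0 = 0
j=1,n=0: c = 0+1 = 1
j=1,n=1: c = 1+2 = 3
j=2,n=0: c = 3+2 = 5
j=2,n=1: c = 5+3 = 8
j=2,n=2: c = 8+4 = 12
j=3,n=0: c = 12+3 = 15
j=3,n=1: c = 15+4 = 19
j=3,n=2: c = 19+5 = 24
j=3,n=3: c = 24+6 = 30

30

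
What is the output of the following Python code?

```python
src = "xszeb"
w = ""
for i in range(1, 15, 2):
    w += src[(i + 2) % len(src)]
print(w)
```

i=1: add src[3]='e' → 'e'
i=3: add src[0]='x' → 'ex'
i=5: add src[2]='z' → 'exz'
i=7: add src[4]='b' → 'exzb'
i=9: add src[1]='s' → 'exzbs'
i=11: add src[3]='e' → 'exzbse'
i=13: add src[0]='x' → 'exzbsex'

exzbsex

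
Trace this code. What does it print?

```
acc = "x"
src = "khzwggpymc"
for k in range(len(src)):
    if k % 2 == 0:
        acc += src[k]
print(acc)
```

k=0: add 'k' → 'xk'
k=1: skip
k=2: add 'z' → 'xkz'
k=3: skip
k=4: add 'g' → 'xkzg'
k=5: skip
k=6: add 'p' → 'xkzgp'
k=7: skip
k=8: add 'm' → 'xkzgpm'
k=9: skip

xkzgpm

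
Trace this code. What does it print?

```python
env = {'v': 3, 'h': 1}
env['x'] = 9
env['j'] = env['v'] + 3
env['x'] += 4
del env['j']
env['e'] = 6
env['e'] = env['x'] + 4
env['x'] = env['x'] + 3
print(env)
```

{'v': 3, 'h': 1, 'x': 16, 'e': 17}

env['x'] = 9 → {'v': 3, 'h': 1, 'x': 9}
env['j'] = env['v']+3 = 6 → {'v': 3, 'h': 1, 'x': 9, 'j': 6}
env['x'] = 9+4 = 13 → {'v': 3, 'h': 1, 'x': 13, 'j': 6}
del 'j' → {'v': 3, 'h': 1, 'x': 13}
env['e'] = 6 → {'v': 3, 'h': 1, 'x': 13, 'e': 6}
env['e'] = env['x']+4 = 17 → {'v': 3, 'h': 1, 'x': 13, 'e': 17}
env['x'] = env['x']+3 = 16 → {'v': 3, 'h': 1, 'x': 16, 'e': 17}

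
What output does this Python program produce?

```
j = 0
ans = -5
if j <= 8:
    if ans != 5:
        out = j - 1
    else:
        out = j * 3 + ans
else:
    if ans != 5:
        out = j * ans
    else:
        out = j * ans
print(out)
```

j=0, ans=-5
j <= 8 is True; ans != 5 is True
→ out = j - 1 = -1

-1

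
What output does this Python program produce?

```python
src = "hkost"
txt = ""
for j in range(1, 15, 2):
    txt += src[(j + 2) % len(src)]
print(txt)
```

j=1: add src[3]='s' → 's'
j=3: add src[0]='h' → 'sh'
j=5: add src[2]='o' → 'sho'
j=7: add src[4]='t' → 'shot'
j=9: add src[1]='k' → 'shotk'
j=11: add src[3]='s' → 'shotks'
j=13: add src[0]='h' → 'shotksh'

shotksh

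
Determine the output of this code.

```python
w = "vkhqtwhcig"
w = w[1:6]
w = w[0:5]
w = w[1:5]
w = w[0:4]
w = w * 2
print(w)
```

hqtwhqtw

slice [1:6] → 'khqtw'
slice [0:5] → 'khqtw'
slice [1:5] → 'hqtw'
slice [0:4] → 'hqtw'
repeat ×2 → 'hqtwhqtw'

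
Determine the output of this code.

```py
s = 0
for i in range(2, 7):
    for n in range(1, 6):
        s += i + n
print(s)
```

175

i=2,n=1: s = 0+3 = 3
i=2,n=2: s = 3+4 = 7
i=2,n=3: s = 7+5 = 12
i=2,n=4: s = 12+6 = 18
i=2,n=5: s = 18+7 = 25
i=3,n=1: s = 25+4 = 29
i=3,n=2: s = 29+5 = 34
i=3,n=3: s = 34+6 = 40
i=3,n=4: s = 40+7 = 47
i=3,n=5: s = 47+8 = 55
i=4,n=1: s = 55+5 = 60
i=4,n=2: s = 60+6 = 66
i=4,n=3: s = 66+7 = 73
i=4,n=4: s = 73+8 = 81
i=4,n=5: s = 81+9 = 90
i=5,n=1: s = 90+6 = 96
i=5,n=2: s = 96+7 = 103
i=5,n=3: s = 103+8 = 111
i=5,n=4: s = 111+9 = 120
i=5,n=5: s = 120+10 = 130
i=6,n=1: s = 130+7 = 137
i=6,n=2: s = 137+8 = 145
i=6,n=3: s = 145+9 = 154
i=6,n=4: s = 154+10 = 164
i=6,n=5: s = 164+11 = 175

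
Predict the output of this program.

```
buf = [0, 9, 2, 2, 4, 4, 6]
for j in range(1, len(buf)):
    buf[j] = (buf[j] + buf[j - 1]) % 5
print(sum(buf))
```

j=1: buf[1] = (9+0)%5 = 4 → [0, 4, 2, 2, 4, 4, 6]
j=2: buf[2] = (2+4)%5 = 1 → [0, 4, 1, 2, 4, 4, 6]
j=3: buf[3] = (2+1)%5 = 3 → [0, 4, 1, 3, 4, 4, 6]
j=4: buf[4] = (4+3)%5 = 2 → [0, 4, 1, 3, 2, 4, 6]
j=5: buf[5] = (4+2)%5 = 1 → [0, 4, 1, 3, 2, 1, 6]
j=6: buf[6] = (6+1)%5 = 2 → [0, 4, 1, 3, 2, 1, 2]
sum = 13

13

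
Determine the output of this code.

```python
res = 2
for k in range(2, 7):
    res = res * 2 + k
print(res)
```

k=2: res = 2*2+2 = 6
k=3: res = 6*2+3 = 15
k=4: res = 15*2+4 = 34
k=5: res = 34*2+5 = 73
k=6: res = 73*2+6 = 152

152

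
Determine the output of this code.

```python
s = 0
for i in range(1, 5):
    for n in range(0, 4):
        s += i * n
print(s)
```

60

i=1,n=0: s = 0+0 = 0
i=1,n=1: s = 0+1 = 1
i=1,n=2: s = 1+2 = 3
i=1,n=3: s = 3+3 = 6
i=2,n=0: s = 6+0 = 6
i=2,n=1: s = 6+2 = 8
i=2,n=2: s = 8+4 = 12
i=2,n=3: s = 12+6 = 18
i=3,n=0: s = 18+0 = 18
i=3,n=1: s = 18+3 = 21
i=3,n=2: s = 21+6 = 27
i=3,n=3: s = 27+9 = 36
i=4,n=0: s = 36+0 = 36
i=4,n=1: s = 36+4 = 40
i=4,n=2: s = 40+8 = 48
i=4,n=3: s = 48+12 = 60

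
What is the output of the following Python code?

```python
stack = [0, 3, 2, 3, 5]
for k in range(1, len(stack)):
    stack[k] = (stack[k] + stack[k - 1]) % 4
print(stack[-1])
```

k=1: stack[1] = (3+0)%4 = 3 → [0, 3, 2, 3, 5]
k=2: stack[2] = (2+3)%4 = 1 → [0, 3, 1, 3, 5]
k=3: stack[3] = (3+1)%4 = 0 → [0, 3, 1, 0, 5]
k=4: stack[4] = (5+0)%4 = 1 → [0, 3, 1, 0, 1]

1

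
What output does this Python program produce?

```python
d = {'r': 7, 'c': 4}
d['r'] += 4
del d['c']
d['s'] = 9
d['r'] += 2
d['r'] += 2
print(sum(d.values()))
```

d['r'] = 7+4 = 11 → {'r': 11, 'c': 4}
del 'c' → {'r': 11}
d['s'] = 9 → {'r': 11, 's': 9}
d['r'] = 11+2 = 13 → {'r': 13, 's': 9}
d['r'] = 13+2 = 15 → {'r': 15, 's': 9}
sum of values = 24

24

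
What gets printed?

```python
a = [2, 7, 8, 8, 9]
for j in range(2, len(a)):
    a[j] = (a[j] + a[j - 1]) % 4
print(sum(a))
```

15

j=2: a[2] = (8+7)%4 = 3 → [2, 7, 3, 8, 9]
j=3: a[3] = (8+3)%4 = 3 → [2, 7, 3, 3, 9]
j=4: a[4] = (9+3)%4 = 0 → [2, 7, 3, 3, 0]
sum = 15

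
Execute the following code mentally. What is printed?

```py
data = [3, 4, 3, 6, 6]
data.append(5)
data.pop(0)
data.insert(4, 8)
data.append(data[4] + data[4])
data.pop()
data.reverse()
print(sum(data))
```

append 5 → [3, 4, 3, 6, 6, 5]
pop(0) removes 3 → [4, 3, 6, 6, 5]
insert 8 at 4 → [4, 3, 6, 6, 8, 5]
append data[4]+data[4] = 8+8 = 16 → [4, 3, 6, 6, 8, 5, 16]
pop() removes 16 → [4, 3, 6, 6, 8, 5]
reverse → [5, 8, 6, 6, 3, 4]
sum = 32

32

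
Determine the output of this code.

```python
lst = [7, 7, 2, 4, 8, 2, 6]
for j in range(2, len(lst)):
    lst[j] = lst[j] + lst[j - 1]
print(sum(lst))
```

109

j=2: lst[2] = 2+7 = 9 → [7, 7, 9, 4, 8, 2, 6]
j=3: lst[3] = 4+9 = 13 → [7, 7, 9, 13, 8, 2, 6]
j=4: lst[4] = 8+13 = 21 → [7, 7, 9, 13, 21, 2, 6]
j=5: lst[5] = 2+21 = 23 → [7, 7, 9, 13, 21, 23, 6]
j=6: lst[6] = 6+23 = 29 → [7, 7, 9, 13, 21, 23, 29]
sum = 109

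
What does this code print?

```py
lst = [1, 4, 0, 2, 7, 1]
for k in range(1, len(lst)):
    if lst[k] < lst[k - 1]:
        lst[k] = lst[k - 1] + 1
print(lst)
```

[1, 4, 5, 6, 7, 8]

k=1: 4>=1, unchanged → [1, 4, 0, 2, 7, 1]
k=2: 0<4, lst[2] = 4+1 = 5 → [1, 4, 5, 2, 7, 1]
k=3: 2<5, lst[3] = 5+1 = 6 → [1, 4, 5, 6, 7, 1]
k=4: 7>=6, unchanged → [1, 4, 5, 6, 7, 1]
k=5: 1<7, lst[5] = 7+1 = 8 → [1, 4, 5, 6, 7, 8]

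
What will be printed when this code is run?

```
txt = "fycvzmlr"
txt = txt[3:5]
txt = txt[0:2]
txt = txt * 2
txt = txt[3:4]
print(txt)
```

slice [3:5] → 'vz'
slice [0:2] → 'vz'
repeat ×2 → 'vzvz'
slice [3:4] → 'z'

z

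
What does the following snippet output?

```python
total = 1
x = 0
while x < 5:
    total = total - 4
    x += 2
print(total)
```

x=0: total = 1-4 = -3
x=2: total = (-3)-4 = -7
x=4: total = (-7)-4 = -11

-11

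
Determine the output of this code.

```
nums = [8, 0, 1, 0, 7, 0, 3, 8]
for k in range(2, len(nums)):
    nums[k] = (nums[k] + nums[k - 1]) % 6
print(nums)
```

k=2: nums[2] = (1+0)%6 = 1 → [8, 0, 1, 0, 7, 0, 3, 8]
k=3: nums[3] = (0+1)%6 = 1 → [8, 0, 1, 1, 7, 0, 3, 8]
k=4: nums[4] = (7+1)%6 = 2 → [8, 0, 1, 1, 2, 0, 3, 8]
k=5: nums[5] = (0+2)%6 = 2 → [8, 0, 1, 1, 2, 2, 3, 8]
k=6: nums[6] = (3+2)%6 = 5 → [8, 0, 1, 1, 2, 2, 5, 8]
k=7: nums[7] = (8+5)%6 = 1 → [8, 0, 1, 1, 2, 2, 5, 1]

[8, 0, 1, 1, 2, 2, 5, 1]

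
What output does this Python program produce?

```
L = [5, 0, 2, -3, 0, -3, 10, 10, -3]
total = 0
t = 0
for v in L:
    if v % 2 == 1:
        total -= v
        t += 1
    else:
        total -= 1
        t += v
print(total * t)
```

v=5: odd, total = 0-5 = -5; t=1
v=0: not odd, total = (-5)-1 = -6; t=1
v=2: not odd, total = (-6)-1 = -7; t=3
v=-3: odd, total = (-7)-(-3) = -4; t=4
v=0: not odd, total = (-4)-1 = -5; t=4
v=-3: odd, total = (-5)-(-3) = -2; t=5
v=10: not odd, total = (-2)-1 = -3; t=15
v=10: not odd, total = (-3)-1 = -4; t=25
v=-3: odd, total = (-4)-(-3) = -1; t=26
total*t = (-1)*26 = -26

-26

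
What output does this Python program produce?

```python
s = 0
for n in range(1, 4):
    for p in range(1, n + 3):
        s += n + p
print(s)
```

57

n=1,p=1: s = 0+2 = 2
n=1,p=2: s = 2+3 = 5
n=1,p=3: s = 5+4 = 9
n=2,p=1: s = 9+3 = 12
n=2,p=2: s = 12+4 = 16
n=2,p=3: s = 16+5 = 21
n=2,p=4: s = 21+6 = 27
n=3,p=1: s = 27+4 = 31
n=3,p=2: s = 31+5 = 36
n=3,p=3: s = 36+6 = 42
n=3,p=4: s = 42+7 = 49
n=3,p=5: s = 49+8 = 57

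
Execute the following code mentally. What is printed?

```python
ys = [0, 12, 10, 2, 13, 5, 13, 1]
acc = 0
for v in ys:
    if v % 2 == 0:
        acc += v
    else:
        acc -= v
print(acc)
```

v=0: even, acc = 0+0 = 0
v=12: even, acc = 0+12 = 12
v=10: even, acc = 12+10 = 22
v=2: even, acc = 22+2 = 24
v=13: not even, acc = 24-13 = 11
v=5: not even, acc = 11-5 = 6
v=13: not even, acc = 6-13 = -7
v=1: not even, acc = (-7)-1 = -8

-8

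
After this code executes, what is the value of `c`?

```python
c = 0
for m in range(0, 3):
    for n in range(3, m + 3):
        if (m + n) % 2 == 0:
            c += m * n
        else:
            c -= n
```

8

m=1,n=3: even sum, c = 0+3 = 3
m=2,n=3: odd sum, c = 3-3 = 0
m=2,n=4: even sum, c = 0+8 = 8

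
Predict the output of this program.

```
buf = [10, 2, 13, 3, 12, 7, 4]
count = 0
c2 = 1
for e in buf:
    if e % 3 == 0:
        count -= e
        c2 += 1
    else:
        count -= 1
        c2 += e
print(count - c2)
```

-59

e=10: not %3==0, count = 0-1 = -1; c2=11
e=2: not %3==0, count = (-1)-1 = -2; c2=13
e=13: not %3==0, count = (-2)-1 = -3; c2=26
e=3: %3==0, count = (-3)-3 = -6; c2=27
e=12: %3==0, count = (-6)-12 = -18; c2=28
e=7: not %3==0, count = (-18)-1 = -19; c2=35
e=4: not %3==0, count = (-19)-1 = -20; c2=39
count-c2 = (-20)-39 = -59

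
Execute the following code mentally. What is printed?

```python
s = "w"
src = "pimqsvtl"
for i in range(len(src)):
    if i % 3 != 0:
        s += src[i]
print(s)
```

i=0: skip
i=1: add 'i' → 'wi'
i=2: add 'm' → 'wim'
i=3: skip
i=4: add 's' → 'wims'
i=5: add 'v' → 'wimsv'
i=6: skip
i=7: add 'l' → 'wimsvl'

wimsvl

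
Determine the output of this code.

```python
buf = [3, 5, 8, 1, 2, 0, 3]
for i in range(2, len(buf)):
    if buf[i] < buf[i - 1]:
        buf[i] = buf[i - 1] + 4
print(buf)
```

i=2: 8>=5, unchanged → [3, 5, 8, 1, 2, 0, 3]
i=3: 1<8, buf[3] = 8+4 = 12 → [3, 5, 8, 12, 2, 0, 3]
i=4: 2<12, buf[4] = 12+4 = 16 → [3, 5, 8, 12, 16, 0, 3]
i=5: 0<16, buf[5] = 16+4 = 20 → [3, 5, 8, 12, 16, 20, 3]
i=6: 3<20, buf[6] = 20+4 = 24 → [3, 5, 8, 12, 16, 20, 24]

[3, 5, 8, 12, 16, 20, 24]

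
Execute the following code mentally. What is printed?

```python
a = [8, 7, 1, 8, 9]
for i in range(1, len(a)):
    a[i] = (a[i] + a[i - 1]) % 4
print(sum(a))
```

12

i=1: a[1] = (7+8)%4 = 3 → [8, 3, 1, 8, 9]
i=2: a[2] = (1+3)%4 = 0 → [8, 3, 0, 8, 9]
i=3: a[3] = (8+0)%4 = 0 → [8, 3, 0, 0, 9]
i=4: a[4] = (9+0)%4 = 1 → [8, 3, 0, 0, 1]
sum = 12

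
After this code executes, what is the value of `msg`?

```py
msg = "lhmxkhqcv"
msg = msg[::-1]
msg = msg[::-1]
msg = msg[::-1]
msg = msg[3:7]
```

'hkxm'

reverse → 'vcqhkxmhl'
reverse → 'lhmxkhqcv'
reverse → 'vcqhkxmhl'
slice [3:7] → 'hkxm'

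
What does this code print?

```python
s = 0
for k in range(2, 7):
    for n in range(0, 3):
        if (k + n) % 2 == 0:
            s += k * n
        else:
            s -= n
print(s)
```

k=2,n=0: even sum, s = 0+0 = 0
k=2,n=1: odd sum, s = 0-1 = -1
k=2,n=2: even sum, s = (-1)+4 = 3
k=3,n=0: odd sum, s = 3-0 = 3
k=3,n=1: even sum, s = 3+3 = 6
k=3,n=2: odd sum, s = 6-2 = 4
k=4,n=0: even sum, s = 4+0 = 4
k=4,n=1: odd sum, s = 4-1 = 3
k=4,n=2: even sum, s = 3+8 = 11
k=5,n=0: odd sum, s = 11-0 = 11
k=5,n=1: even sum, s = 11+5 = 16
k=5,n=2: odd sum, s = 16-2 = 14
k=6,n=0: even sum, s = 14+0 = 14
k=6,n=1: odd sum, s = 14-1 = 13
k=6,n=2: even sum, s = 13+12 = 25

25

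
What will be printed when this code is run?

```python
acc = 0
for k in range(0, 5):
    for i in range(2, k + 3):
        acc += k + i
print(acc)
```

90

k=0,i=2: acc = 0+2 = 2
k=1,i=2: acc = 2+3 = 5
k=1,i=3: acc = 5+4 = 9
k=2,i=2: acc = 9+4 = 13
k=2,i=3: acc = 13+5 = 18
k=2,i=4: acc = 18+6 = 24
k=3,i=2: acc = 24+5 = 29
k=3,i=3: acc = 29+6 = 35
k=3,i=4: acc = 35+7 = 42
k=3,i=5: acc = 42+8 = 50
k=4,i=2: acc = 50+6 = 56
k=4,i=3: acc = 56+7 = 63
k=4,i=4: acc = 63+8 = 71
k=4,i=5: acc = 71+9 = 80
k=4,i=6: acc = 80+10 = 90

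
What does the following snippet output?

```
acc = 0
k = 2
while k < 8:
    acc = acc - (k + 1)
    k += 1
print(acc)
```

-33

k=2: acc = 0-3 = -3
k=3: acc = (-3)-4 = -7
k=4: acc = (-7)-5 = -12
k=5: acc = (-12)-6 = -18
k=6: acc = (-18)-7 = -25
k=7: acc = (-25)-8 = -33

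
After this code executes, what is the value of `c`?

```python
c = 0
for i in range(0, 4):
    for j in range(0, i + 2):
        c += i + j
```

46

i=0,j=0: c = 0+0 = 0
i=0,j=1: c = 0+1 = 1
i=1,j=0: c = 1+1 = 2
i=1,j=1: c = 2+2 = 4
i=1,j=2: c = 4+3 = 7
i=2,j=0: c = 7+2 = 9
i=2,j=1: c = 9+3 = 12
i=2,j=2: c = 12+4 = 16
i=2,j=3: c = 16+5 = 21
i=3,j=0: c = 21+3 = 24
i=3,j=1: c = 24+4 = 28
i=3,j=2: c = 28+5 = 33
i=3,j=3: c = 33+6 = 39
i=3,j=4: c = 39+7 = 46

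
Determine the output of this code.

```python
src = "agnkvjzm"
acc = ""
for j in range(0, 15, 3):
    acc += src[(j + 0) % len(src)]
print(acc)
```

akzgv

j=0: add src[0]='a' → 'a'
j=3: add src[3]='k' → 'ak'
j=6: add src[6]='z' → 'akz'
j=9: add src[1]='g' → 'akzg'
j=12: add src[4]='v' → 'akzgv'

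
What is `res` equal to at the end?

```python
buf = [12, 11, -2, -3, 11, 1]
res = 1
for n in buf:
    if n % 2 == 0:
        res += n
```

11

n=12: even, res = 1+12 = 13
n=11: not even
n=-2: even, res = 13+(-2) = 11
n=-3: not even
n=11: not even
n=1: not even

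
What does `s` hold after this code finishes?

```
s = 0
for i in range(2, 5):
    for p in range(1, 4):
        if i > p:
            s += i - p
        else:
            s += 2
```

i=2,p=1: 2>1, s = 0+1 = 1
i=2,p=2: not 2>2, s = 1+2 = 3
i=2,p=3: not 2>3, s = 3+2 = 5
i=3,p=1: 3>1, s = 5+2 = 7
i=3,p=2: 3>2, s = 7+1 = 8
i=3,p=3: not 3>3, s = 8+2 = 10
i=4,p=1: 4>1, s = 10+3 = 13
i=4,p=2: 4>2, s = 13+2 = 15
i=4,p=3: 4>3, s = 15+1 = 16

16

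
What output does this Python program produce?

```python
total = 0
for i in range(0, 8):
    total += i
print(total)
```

28

i=0: total = 0+0 = 0
i=1: total = 0+1 = 1
i=2: total = 1+2 = 3
i=3: total = 3+3 = 6
i=4: total = 6+4 = 10
i=5: total = 10+5 = 15
i=6: total = 15+6 = 21
i=7: total = 21+7 = 28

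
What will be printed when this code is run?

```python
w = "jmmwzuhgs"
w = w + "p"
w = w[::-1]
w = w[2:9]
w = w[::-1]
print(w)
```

mmwzuhg

+ 'p' → 'jmmwzuhgsp'
reverse → 'psghuzwmmj'
slice [2:9] → 'ghuzwmm'
reverse → 'mmwzuhg'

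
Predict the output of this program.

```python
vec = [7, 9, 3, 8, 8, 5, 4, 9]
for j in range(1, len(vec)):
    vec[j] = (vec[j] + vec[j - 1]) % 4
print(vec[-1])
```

1

j=1: vec[1] = (9+7)%4 = 0 → [7, 0, 3, 8, 8, 5, 4, 9]
j=2: vec[2] = (3+0)%4 = 3 → [7, 0, 3, 8, 8, 5, 4, 9]
j=3: vec[3] = (8+3)%4 = 3 → [7, 0, 3, 3, 8, 5, 4, 9]
j=4: vec[4] = (8+3)%4 = 3 → [7, 0, 3, 3, 3, 5, 4, 9]
j=5: vec[5] = (5+3)%4 = 0 → [7, 0, 3, 3, 3, 0, 4, 9]
j=6: vec[6] = (4+0)%4 = 0 → [7, 0, 3, 3, 3, 0, 0, 9]
j=7: vec[7] = (9+0)%4 = 1 → [7, 0, 3, 3, 3, 0, 0, 1]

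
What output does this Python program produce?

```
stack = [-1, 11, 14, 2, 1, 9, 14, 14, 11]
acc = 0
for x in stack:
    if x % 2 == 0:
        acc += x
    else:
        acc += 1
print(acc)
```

49

x=-1: not even, acc = 0+1 = 1
x=11: not even, acc = 1+1 = 2
x=14: even, acc = 2+14 = 16
x=2: even, acc = 16+2 = 18
x=1: not even, acc = 18+1 = 19
x=9: not even, acc = 19+1 = 20
x=14: even, acc = 20+14 = 34
x=14: even, acc = 34+14 = 48
x=11: not even, acc = 48+1 = 49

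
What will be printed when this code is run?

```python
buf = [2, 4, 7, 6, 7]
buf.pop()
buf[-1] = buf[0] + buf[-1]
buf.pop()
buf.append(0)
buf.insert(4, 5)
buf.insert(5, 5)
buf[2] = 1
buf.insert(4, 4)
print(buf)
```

pop() removes 7 → [2, 4, 7, 6]
buf[-1] = buf[0]+buf[-1] = 2+6 = 8 → [2, 4, 7, 8]
pop() removes 8 → [2, 4, 7]
append 0 → [2, 4, 7, 0]
insert 5 at 4 → [2, 4, 7, 0, 5]
insert 5 at 5 → [2, 4, 7, 0, 5, 5]
buf[2] = 1 → [2, 4, 1, 0, 5, 5]
insert 4 at 4 → [2, 4, 1, 0, 4, 5, 5]

[2, 4, 1, 0, 4, 5, 5]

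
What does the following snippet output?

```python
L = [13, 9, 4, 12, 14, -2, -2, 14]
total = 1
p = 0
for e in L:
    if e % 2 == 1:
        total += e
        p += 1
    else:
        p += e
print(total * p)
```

e=13: odd, total = 1+13 = 14; p=1
e=9: odd, total = 14+9 = 23; p=2
e=4: not odd; p=6
e=12: not odd; p=18
e=14: not odd; p=32
e=-2: not odd; p=30
e=-2: not odd; p=28
e=14: not odd; p=42
total*p = 23*42 = 966

966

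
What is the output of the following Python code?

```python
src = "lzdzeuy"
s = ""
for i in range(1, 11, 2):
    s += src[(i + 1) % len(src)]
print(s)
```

deyzz

i=1: add src[2]='d' → 'd'
i=3: add src[4]='e' → 'de'
i=5: add src[6]='y' → 'dey'
i=7: add src[1]='z' → 'deyz'
i=9: add src[3]='z' → 'deyzz'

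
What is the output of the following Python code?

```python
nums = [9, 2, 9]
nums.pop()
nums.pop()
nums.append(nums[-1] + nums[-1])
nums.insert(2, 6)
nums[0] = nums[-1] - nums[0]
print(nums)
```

[-3, 18, 6]

pop() removes 9 → [9, 2]
pop() removes 2 → [9]
append nums[-1]+nums[-1] = 9+9 = 18 → [9, 18]
insert 6 at 2 → [9, 18, 6]
nums[0] = nums[-1]-nums[0] = 6-9 = -3 → [-3, 18, 6]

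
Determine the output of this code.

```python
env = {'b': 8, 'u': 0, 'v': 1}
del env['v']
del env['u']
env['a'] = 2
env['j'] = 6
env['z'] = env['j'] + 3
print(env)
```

{'b': 8, 'a': 2, 'j': 6, 'z': 9}

del 'v' → {'b': 8, 'u': 0}
del 'u' → {'b': 8}
env['a'] = 2 → {'b': 8, 'a': 2}
env['j'] = 6 → {'b': 8, 'a': 2, 'j': 6}
env['z'] = env['j']+3 = 9 → {'b': 8, 'a': 2, 'j': 6, 'z': 9}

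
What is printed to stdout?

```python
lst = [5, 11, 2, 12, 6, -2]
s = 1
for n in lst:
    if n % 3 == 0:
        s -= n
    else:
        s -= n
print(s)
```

-33

n=5: not %3==0, s = 1-5 = -4
n=11: not %3==0, s = (-4)-11 = -15
n=2: not %3==0, s = (-15)-2 = -17
n=12: %3==0, s = (-17)-12 = -29
n=6: %3==0, s = (-29)-6 = -35
n=-2: not %3==0, s = (-35)-(-2) = -33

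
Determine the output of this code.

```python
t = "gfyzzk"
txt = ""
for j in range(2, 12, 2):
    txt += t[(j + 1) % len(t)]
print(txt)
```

zkfzk

j=2: add t[3]='z' → 'z'
j=4: add t[5]='k' → 'zk'
j=6: add t[1]='f' → 'zkf'
j=8: add t[3]='z' → 'zkfz'
j=10: add t[5]='k' → 'zkfzk'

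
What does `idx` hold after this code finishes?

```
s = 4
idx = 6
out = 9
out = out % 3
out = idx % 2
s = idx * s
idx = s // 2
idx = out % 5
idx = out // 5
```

0

out = 9%3 = 0
out = 6%2 = 0
s = 6*4 = 24
idx = 24//2 = 12
idx = 0%5 = 0
idx = 0//5 = 0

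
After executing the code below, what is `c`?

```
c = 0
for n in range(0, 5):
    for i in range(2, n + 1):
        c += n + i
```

n=2,i=2: c = 0+4 = 4
n=3,i=2: c = 4+5 = 9
n=3,i=3: c = 9+6 = 15
n=4,i=2: c = 15+6 = 21
n=4,i=3: c = 21+7 = 28
n=4,i=4: c = 28+8 = 36

36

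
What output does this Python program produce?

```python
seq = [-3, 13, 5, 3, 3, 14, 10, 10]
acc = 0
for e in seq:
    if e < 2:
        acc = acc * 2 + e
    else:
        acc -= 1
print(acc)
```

-10

e=-3: <2, acc = 0*2+(-3) = -3
e=13: not <2, acc = (-3)-1 = -4
e=5: not <2, acc = (-4)-1 = -5
e=3: not <2, acc = (-5)-1 = -6
e=3: not <2, acc = (-6)-1 = -7
e=14: not <2, acc = (-7)-1 = -8
e=10: not <2, acc = (-8)-1 = -9
e=10: not <2, acc = (-9)-1 = -10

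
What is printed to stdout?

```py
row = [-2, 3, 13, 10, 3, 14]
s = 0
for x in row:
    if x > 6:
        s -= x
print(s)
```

x=-2: not >6
x=3: not >6
x=13: >6, s = 0-13 = -13
x=10: >6, s = (-13)-10 = -23
x=3: not >6
x=14: >6, s = (-23)-14 = -37

-37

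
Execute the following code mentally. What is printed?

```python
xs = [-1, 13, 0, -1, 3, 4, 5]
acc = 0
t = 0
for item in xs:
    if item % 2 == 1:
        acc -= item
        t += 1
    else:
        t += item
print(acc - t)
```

item=-1: odd, acc = 0-(-1) = 1; t=1
item=13: odd, acc = 1-13 = -12; t=2
item=0: not odd; t=2
item=-1: odd, acc = (-12)-(-1) = -11; t=3
item=3: odd, acc = (-11)-3 = -14; t=4
item=4: not odd; t=8
item=5: odd, acc = (-14)-5 = -19; t=9
acc-t = (-19)-9 = -28

-28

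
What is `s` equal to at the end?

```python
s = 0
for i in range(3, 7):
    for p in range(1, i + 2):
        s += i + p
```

i=3,p=1: s = 0+4 = 4
i=3,p=2: s = 4+5 = 9
i=3,p=3: s = 9+6 = 15
i=3,p=4: s = 15+7 = 22
i=4,p=1: s = 22+5 = 27
i=4,p=2: s = 27+6 = 33
i=4,p=3: s = 33+7 = 40
i=4,p=4: s = 40+8 = 48
i=4,p=5: s = 48+9 = 57
i=5,p=1: s = 57+6 = 63
i=5,p=2: s = 63+7 = 70
i=5,p=3: s = 70+8 = 78
i=5,p=4: s = 78+9 = 87
i=5,p=5: s = 87+10 = 97
i=5,p=6: s = 97+11 = 108
i=6,p=1: s = 108+7 = 115
i=6,p=2: s = 115+8 = 123
i=6,p=3: s = 123+9 = 132
i=6,p=4: s = 132+10 = 142
i=6,p=5: s = 142+11 = 153
i=6,p=6: s = 153+12 = 165
i=6,p=7: s = 165+13 = 178

178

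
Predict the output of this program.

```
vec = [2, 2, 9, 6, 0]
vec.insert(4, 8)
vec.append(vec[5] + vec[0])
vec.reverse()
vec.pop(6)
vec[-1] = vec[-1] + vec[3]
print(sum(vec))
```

33

insert 8 at 4 → [2, 2, 9, 6, 8, 0]
append vec[5]+vec[0] = 0+2 = 2 → [2, 2, 9, 6, 8, 0, 2]
reverse → [2, 0, 8, 6, 9, 2, 2]
pop(6) removes 2 → [2, 0, 8, 6, 9, 2]
vec[-1] = vec[-1]+vec[3] = 2+6 = 8 → [2, 0, 8, 6, 9, 8]
sum = 33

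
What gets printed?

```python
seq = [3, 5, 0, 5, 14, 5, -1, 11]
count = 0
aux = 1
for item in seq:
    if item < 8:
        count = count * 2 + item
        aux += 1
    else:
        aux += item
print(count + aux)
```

item=3: <8, count = 0*2+3 = 3; aux=2
item=5: <8, count = 3*2+5 = 11; aux=3
item=0: <8, count = 11*2+0 = 22; aux=4
item=5: <8, count = 22*2+5 = 49; aux=5
item=14: not <8; aux=19
item=5: <8, count = 49*2+5 = 103; aux=20
item=-1: <8, count = 103*2+(-1) = 205; aux=21
item=11: not <8; aux=32
count+aux = 205+32 = 237

237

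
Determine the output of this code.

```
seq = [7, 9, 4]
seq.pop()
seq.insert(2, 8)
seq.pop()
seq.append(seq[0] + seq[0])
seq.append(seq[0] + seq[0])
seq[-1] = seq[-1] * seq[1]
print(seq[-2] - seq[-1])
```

pop() removes 4 → [7, 9]
insert 8 at 2 → [7, 9, 8]
pop() removes 8 → [7, 9]
append seq[0]+seq[0] = 7+7 = 14 → [7, 9, 14]
append seq[0]+seq[0] = 7+7 = 14 → [7, 9, 14, 14]
seq[-1] = seq[-1]*seq[1] = 14*9 = 126 → [7, 9, 14, 126]
seq[-2]-seq[-1] = 14-126 = -112

-112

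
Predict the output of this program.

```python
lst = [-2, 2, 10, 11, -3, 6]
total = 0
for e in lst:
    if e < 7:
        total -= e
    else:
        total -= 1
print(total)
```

-5

e=-2: <7, total = 0-(-2) = 2
e=2: <7, total = 2-2 = 0
e=10: not <7, total = 0-1 = -1
e=11: not <7, total = (-1)-1 = -2
e=-3: <7, total = (-2)-(-3) = 1
e=6: <7, total = 1-6 = -5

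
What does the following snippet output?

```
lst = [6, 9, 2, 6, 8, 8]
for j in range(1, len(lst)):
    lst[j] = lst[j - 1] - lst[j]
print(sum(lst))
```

-59

j=1: lst[1] = 6-9 = -3 → [6, -3, 2, 6, 8, 8]
j=2: lst[2] = (-3)-2 = -5 → [6, -3, -5, 6, 8, 8]
j=3: lst[3] = (-5)-6 = -11 → [6, -3, -5, -11, 8, 8]
j=4: lst[4] = (-11)-8 = -19 → [6, -3, -5, -11, -19, 8]
j=5: lst[5] = (-19)-8 = -27 → [6, -3, -5, -11, -19, -27]
sum = -59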